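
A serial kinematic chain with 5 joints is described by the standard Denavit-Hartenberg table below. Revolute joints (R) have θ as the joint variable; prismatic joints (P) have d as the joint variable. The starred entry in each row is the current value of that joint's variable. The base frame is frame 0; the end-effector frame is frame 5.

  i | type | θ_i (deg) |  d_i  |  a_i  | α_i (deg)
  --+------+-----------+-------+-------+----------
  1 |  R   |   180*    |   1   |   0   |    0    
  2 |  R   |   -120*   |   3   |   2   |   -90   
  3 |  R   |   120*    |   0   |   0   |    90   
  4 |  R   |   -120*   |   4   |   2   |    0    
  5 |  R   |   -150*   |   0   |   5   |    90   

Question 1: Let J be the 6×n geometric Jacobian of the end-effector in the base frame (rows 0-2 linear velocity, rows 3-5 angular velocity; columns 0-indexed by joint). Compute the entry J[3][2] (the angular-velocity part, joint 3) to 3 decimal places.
-0.866

axis z_2 = (-0.8660,0.5000,0.0000); lever o_n−o_2 = (-0.8481,5.0670,-1.1340)
cross product → J_v[:, 2] = (-0.5670,-0.9821,-3.9641)
J_ω[:, 2] = z_2
entry J[3][2] = -0.8660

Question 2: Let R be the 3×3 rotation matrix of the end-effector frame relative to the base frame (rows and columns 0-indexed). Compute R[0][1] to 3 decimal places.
0.433

End-effector y-axis (col 1 of R) = (0.4330,0.7500,-0.5000)
R[0][1] = 0.4330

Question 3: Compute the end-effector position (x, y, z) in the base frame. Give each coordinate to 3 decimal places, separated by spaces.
0.152 6.799 2.866

after link 1: o_1 = (0.0000, 0.0000, 1.0000)
after link 2: o_2 = (1.0000, 1.7321, 4.0000)
after link 3: o_3 = (1.0000, 1.7321, 4.0000)
after link 4: o_4 = (4.4821, 4.2990, 2.8660)
after link 5: o_5 = (0.1519, 6.7990, 2.8660)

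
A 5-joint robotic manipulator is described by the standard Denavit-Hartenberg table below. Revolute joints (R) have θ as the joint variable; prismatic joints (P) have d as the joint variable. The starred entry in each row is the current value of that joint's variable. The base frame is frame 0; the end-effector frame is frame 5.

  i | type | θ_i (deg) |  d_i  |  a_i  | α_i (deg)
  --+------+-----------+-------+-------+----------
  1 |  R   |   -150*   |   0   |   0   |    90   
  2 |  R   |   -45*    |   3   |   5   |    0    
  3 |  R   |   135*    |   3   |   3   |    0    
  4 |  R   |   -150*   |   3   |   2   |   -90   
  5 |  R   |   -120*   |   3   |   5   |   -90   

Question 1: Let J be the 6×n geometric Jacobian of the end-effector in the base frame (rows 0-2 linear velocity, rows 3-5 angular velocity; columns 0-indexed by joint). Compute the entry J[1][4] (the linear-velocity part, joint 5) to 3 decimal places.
axis z_4 = (-0.7500,-0.4330,0.5000); lever o_n−o_4 = (-3.3325,3.0760,3.6651)
cross product → J_v[:, 4] = (-3.1250,1.0825,-3.7500)
J_ω[:, 4] = z_4
entry J[1][4] = 1.0825

1.083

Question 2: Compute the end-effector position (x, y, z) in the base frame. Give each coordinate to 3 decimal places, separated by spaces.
after link 1: o_1 = (0.0000, 0.0000, 0.0000)
after link 2: o_2 = (-4.5619, 0.8303, -3.5355)
after link 3: o_3 = (-6.0619, 3.4284, -0.5355)
after link 4: o_4 = (-8.4279, 5.5265, -2.2676)
after link 5: o_5 = (-11.7604, 8.6024, 1.3975)

-11.760 8.602 1.397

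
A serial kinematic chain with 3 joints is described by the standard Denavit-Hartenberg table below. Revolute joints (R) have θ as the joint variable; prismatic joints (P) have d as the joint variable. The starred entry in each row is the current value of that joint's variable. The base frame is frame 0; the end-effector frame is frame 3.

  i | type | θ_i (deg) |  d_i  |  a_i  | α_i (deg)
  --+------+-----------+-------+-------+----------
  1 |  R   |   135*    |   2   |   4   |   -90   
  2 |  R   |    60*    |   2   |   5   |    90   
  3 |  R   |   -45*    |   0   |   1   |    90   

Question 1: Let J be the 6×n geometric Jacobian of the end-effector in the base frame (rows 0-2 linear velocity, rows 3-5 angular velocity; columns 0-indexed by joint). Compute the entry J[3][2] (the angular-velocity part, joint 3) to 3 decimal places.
axis z_2 = (-0.6124,0.6124,0.5000); lever o_n−o_2 = (0.2500,0.7500,-0.6124)
cross product → J_v[:, 2] = (-0.7500,-0.2500,-0.6124)
J_ω[:, 2] = z_2
entry J[3][2] = -0.6124

-0.612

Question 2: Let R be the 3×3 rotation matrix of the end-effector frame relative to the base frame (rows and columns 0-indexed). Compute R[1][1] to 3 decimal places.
0.612

End-effector y-axis (col 1 of R) = (-0.6124,0.6124,0.5000)
R[1][1] = 0.6124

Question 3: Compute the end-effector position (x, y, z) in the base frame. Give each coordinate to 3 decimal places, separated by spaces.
after link 1: o_1 = (-2.8284, 2.8284, 2.0000)
after link 2: o_2 = (-6.0104, 3.1820, -2.3301)
after link 3: o_3 = (-5.7604, 3.9320, -2.9425)

-5.760 3.932 -2.942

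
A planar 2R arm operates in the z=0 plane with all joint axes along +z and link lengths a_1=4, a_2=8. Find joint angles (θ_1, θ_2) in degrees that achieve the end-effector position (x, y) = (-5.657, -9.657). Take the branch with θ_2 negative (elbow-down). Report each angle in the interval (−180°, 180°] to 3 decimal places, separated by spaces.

-90.004 -44.994

cos θ_2 = (125.2593−4²−8²)/(2·4·8) = 0.7072; θ_2 = -44.9943° (elbow-down)
β = atan2(-9.6570,-5.6570) = -120.3615°; ψ = atan2(-5.6563,9.6574) = -30.3573°
θ_1 = β − ψ = -90.0042°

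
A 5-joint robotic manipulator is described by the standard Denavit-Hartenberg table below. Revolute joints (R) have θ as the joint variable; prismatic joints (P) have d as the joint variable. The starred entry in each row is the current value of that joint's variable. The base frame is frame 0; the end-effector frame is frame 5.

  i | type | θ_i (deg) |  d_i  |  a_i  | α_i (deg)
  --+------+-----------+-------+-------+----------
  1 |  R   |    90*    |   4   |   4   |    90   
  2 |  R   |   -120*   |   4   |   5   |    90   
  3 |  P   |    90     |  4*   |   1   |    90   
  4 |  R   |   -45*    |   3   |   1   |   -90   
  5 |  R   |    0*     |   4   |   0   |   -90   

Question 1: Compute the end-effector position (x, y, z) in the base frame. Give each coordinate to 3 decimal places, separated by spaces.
after link 1: o_1 = (0.0000, 4.0000, 4.0000)
after link 2: o_2 = (4.0000, 1.5000, -0.3301)
after link 3: o_3 = (5.0000, -1.9641, 1.6699)
after link 4: o_4 = (5.7071, -2.8517, -1.2818)
after link 5: o_5 = (8.5355, -5.3012, 0.1325)

8.536 -5.301 0.132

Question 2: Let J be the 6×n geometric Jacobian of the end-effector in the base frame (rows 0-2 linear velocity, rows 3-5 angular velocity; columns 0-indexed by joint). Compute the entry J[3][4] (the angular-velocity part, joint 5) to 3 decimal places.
0.707

axis z_4 = (0.7071,-0.6124,0.3536); lever o_n−o_4 = (2.8284,-2.4495,1.4142)
cross product → J_v[:, 4] = (-0.0000,0.0000,0.0000)
J_ω[:, 4] = z_4
entry J[3][4] = 0.7071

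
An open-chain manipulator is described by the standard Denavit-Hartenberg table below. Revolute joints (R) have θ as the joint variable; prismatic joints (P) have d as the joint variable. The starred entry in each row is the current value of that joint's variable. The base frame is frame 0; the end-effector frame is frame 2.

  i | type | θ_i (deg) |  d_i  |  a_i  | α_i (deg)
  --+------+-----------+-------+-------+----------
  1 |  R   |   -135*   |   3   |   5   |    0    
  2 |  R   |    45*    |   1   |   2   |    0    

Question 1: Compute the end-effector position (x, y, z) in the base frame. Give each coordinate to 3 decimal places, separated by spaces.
-3.536 -5.536 4.000

after link 1: o_1 = (-3.5355, -3.5355, 3.0000)
after link 2: o_2 = (-3.5355, -5.5355, 4.0000)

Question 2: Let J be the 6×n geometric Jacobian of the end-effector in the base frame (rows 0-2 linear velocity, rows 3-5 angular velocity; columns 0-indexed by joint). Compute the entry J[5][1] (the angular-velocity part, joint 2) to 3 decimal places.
1.000

axis z_1 = (0.0000,0.0000,1.0000); lever o_n−o_1 = (0.0000,-2.0000,1.0000)
cross product → J_v[:, 1] = (2.0000,0.0000,-0.0000)
J_ω[:, 1] = z_1
entry J[5][1] = 1.0000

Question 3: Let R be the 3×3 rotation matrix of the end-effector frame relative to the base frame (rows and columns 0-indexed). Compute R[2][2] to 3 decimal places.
End-effector z-axis (col 2 of R) = (0.0000,0.0000,1.0000)
R[2][2] = 1.0000

1.000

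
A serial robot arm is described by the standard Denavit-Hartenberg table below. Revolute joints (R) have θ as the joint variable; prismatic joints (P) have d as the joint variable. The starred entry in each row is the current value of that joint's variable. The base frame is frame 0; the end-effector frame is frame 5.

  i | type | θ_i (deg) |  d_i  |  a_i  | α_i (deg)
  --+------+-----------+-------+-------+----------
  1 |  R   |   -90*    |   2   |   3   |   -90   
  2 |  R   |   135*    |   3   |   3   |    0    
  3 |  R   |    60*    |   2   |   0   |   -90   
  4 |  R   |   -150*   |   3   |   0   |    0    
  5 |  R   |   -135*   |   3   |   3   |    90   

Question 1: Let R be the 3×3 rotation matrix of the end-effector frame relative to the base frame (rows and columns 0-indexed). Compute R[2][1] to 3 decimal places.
End-effector y-axis (col 1 of R) = (0.0000,-0.2588,0.9659)
R[2][1] = 0.9659

0.966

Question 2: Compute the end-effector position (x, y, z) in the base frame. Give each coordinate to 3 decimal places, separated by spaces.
after link 1: o_1 = (0.0000, -3.0000, 2.0000)
after link 2: o_2 = (3.0000, -0.8787, -0.1213)
after link 3: o_3 = (5.0000, -0.8787, -0.1213)
after link 4: o_4 = (5.0000, -1.6551, 2.7765)
after link 5: o_5 = (2.1022, -1.6816, 5.8752)

2.102 -1.682 5.875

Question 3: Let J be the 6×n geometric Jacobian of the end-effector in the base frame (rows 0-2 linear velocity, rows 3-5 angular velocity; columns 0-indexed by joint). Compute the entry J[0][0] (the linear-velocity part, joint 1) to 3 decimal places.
axis z_0 = ẑ; lever o_n−o_0 = (2.1022,-1.6816,5.8752)
cross product → J_v[:, 0] = (1.6816,2.1022,-0.0000)
J_ω[:, 0] = z_0
entry J[0][0] = 1.6816

1.682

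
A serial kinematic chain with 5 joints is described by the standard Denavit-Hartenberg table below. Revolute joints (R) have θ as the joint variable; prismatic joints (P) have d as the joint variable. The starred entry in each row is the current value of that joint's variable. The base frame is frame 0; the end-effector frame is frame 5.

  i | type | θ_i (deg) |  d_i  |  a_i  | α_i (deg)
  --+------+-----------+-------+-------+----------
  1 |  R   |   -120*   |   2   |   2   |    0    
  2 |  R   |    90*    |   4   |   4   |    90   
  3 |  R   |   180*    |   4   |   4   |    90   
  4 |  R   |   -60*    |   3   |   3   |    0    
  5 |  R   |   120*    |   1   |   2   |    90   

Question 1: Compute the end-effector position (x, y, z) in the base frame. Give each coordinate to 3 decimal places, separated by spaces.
-4.732 -3.196 10.000

after link 1: o_1 = (-1.0000, -1.7321, 2.0000)
after link 2: o_2 = (2.4641, -3.7321, 6.0000)
after link 3: o_3 = (-3.0000, -5.1962, 6.0000)
after link 4: o_4 = (-3.0000, -2.1962, 9.0000)
after link 5: o_5 = (-4.7321, -3.1962, 10.0000)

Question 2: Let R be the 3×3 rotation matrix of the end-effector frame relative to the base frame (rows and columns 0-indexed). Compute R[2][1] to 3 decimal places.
End-effector y-axis (col 1 of R) = (0.0000,-0.0000,1.0000)
R[2][1] = 1.0000

1.000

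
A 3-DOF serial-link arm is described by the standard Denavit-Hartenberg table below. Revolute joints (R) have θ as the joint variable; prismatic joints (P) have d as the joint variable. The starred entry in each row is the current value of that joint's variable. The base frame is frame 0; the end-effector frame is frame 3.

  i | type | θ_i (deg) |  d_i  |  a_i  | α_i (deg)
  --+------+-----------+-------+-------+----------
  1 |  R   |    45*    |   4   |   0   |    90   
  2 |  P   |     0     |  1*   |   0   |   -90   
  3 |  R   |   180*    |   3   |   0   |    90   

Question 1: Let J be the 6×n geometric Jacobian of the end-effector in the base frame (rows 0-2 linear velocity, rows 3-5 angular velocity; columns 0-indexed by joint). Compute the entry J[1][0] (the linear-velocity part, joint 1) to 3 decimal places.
0.707

axis z_0 = ẑ; lever o_n−o_0 = (0.7071,-0.7071,7.0000)
cross product → J_v[:, 0] = (0.7071,0.7071,-0.0000)
J_ω[:, 0] = z_0
entry J[1][0] = 0.7071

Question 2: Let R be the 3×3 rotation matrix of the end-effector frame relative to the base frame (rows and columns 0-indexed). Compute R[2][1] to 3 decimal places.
End-effector y-axis (col 1 of R) = (0.0000,-0.0000,1.0000)
R[2][1] = 1.0000

1.000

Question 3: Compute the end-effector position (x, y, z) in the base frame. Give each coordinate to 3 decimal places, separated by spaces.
after link 1: o_1 = (0.0000, 0.0000, 4.0000)
after link 2: o_2 = (0.7071, -0.7071, 4.0000)
after link 3: o_3 = (0.7071, -0.7071, 7.0000)

0.707 -0.707 7.000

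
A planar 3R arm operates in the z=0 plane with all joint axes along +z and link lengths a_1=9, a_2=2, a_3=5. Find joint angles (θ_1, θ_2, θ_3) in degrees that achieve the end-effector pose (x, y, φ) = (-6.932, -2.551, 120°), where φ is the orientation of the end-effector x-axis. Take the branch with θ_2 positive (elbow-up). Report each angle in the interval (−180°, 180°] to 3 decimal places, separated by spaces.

wrist centre = target − a_3·(cos φ, sin φ) = (-4.4320, -6.8811)
cos θ_2 = (66.9925−9²−2²)/(2·9·2) = -0.5002; θ_2 = 120.0137° (elbow-up)
β = atan2(-6.8811,-4.4320) = -122.7848°; ψ = atan2(1.7318,7.9996) = 12.2153°
θ_1 = β − ψ = -135.0001°
θ_3 = φ − θ_1 − θ_2 = 134.9864° (wrapped to (-180°,180°])

-135.000 120.014 134.986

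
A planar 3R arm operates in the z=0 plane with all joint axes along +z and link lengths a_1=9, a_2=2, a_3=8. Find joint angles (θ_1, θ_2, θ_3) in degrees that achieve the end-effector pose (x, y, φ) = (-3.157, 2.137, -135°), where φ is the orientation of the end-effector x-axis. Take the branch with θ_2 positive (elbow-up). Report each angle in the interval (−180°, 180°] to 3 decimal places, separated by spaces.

wrist centre = target − a_3·(cos φ, sin φ) = (2.4999, 7.7939)
cos θ_2 = (66.9934−9²−2²)/(2·9·2) = -0.5002; θ_2 = 120.0121° (elbow-up)
β = atan2(7.7939,2.4999) = 72.2165°; ψ = atan2(1.7318,7.9996) = 12.2154°
θ_1 = β − ψ = 60.0011°
θ_3 = φ − θ_1 − θ_2 = 44.9869° (wrapped to (-180°,180°])

60.001 120.012 44.987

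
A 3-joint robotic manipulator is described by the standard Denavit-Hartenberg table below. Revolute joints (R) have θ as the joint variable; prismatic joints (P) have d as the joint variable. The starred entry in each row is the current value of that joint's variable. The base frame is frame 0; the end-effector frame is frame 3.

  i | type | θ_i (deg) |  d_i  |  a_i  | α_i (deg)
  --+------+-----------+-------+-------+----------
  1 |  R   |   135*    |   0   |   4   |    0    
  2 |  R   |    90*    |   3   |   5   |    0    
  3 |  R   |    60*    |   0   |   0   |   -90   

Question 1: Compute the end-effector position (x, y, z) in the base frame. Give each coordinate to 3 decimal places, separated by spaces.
after link 1: o_1 = (-2.8284, 2.8284, 0.0000)
after link 2: o_2 = (-6.3640, -0.7071, 3.0000)
after link 3: o_3 = (-6.3640, -0.7071, 3.0000)

-6.364 -0.707 3.000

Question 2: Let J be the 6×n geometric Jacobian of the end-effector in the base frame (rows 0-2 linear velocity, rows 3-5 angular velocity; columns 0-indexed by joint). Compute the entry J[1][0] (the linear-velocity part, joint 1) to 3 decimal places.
-6.364

axis z_0 = ẑ; lever o_n−o_0 = (-6.3640,-0.7071,3.0000)
cross product → J_v[:, 0] = (0.7071,-6.3640,0.0000)
J_ω[:, 0] = z_0
entry J[1][0] = -6.3640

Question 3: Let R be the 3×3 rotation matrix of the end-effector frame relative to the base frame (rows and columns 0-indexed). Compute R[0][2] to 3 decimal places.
End-effector z-axis (col 2 of R) = (0.9659,0.2588,0.0000)
R[0][2] = 0.9659

0.966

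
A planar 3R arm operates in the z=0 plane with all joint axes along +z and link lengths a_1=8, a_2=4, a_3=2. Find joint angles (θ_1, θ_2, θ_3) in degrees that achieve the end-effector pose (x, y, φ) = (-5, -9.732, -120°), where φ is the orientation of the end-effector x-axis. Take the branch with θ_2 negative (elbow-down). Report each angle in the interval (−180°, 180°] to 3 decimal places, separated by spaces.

-90.000 -90.001 60.001

wrist centre = target − a_3·(cos φ, sin φ) = (-4.0000, -7.9999)
cos θ_2 = (79.9992−8²−4²)/(2·8·4) = -0.0000; θ_2 = -90.0007° (elbow-down)
β = atan2(-7.9999,-4.0000) = -116.5652°; ψ = atan2(-4.0000,7.9999) = -26.5652°
θ_1 = β − ψ = -90.0000°
θ_3 = φ − θ_1 − θ_2 = 60.0007° (wrapped to (-180°,180°])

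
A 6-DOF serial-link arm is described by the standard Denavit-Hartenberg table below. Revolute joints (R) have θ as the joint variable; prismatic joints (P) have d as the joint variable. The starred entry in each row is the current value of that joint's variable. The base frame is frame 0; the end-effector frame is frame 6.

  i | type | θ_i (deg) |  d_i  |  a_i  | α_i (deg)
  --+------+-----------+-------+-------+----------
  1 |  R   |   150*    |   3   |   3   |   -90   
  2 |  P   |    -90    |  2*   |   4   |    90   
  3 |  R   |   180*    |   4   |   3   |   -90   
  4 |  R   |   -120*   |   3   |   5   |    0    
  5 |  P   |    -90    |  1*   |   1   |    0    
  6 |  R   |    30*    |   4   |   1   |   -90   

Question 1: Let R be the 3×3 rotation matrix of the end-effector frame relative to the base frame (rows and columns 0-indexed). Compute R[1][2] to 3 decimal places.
-0.500

End-effector z-axis (col 2 of R) = (0.8660,-0.5000,-0.0000)
R[1][2] = -0.5000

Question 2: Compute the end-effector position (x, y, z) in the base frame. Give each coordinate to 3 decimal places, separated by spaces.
after link 1: o_1 = (-2.5981, 1.5000, 3.0000)
after link 2: o_2 = (-3.5981, -0.2321, 7.0000)
after link 3: o_3 = (-0.1340, -2.2321, 4.0000)
after link 4: o_4 = (5.1160, -1.7990, 6.5000)
after link 5: o_5 = (5.1830, -0.6830, 7.3660)
after link 6: o_6 = (7.1830, 2.7811, 8.3660)

7.183 2.781 8.366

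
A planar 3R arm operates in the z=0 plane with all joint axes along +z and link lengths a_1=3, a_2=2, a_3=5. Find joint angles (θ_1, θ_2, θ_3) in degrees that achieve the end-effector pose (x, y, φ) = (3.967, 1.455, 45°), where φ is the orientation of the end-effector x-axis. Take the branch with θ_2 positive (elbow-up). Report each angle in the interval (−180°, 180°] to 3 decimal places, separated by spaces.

wrist centre = target − a_3·(cos φ, sin φ) = (0.4315, -2.0805)
cos θ_2 = (4.5148−3²−2²)/(2·3·2) = -0.7071; θ_2 = 134.9996° (elbow-up)
β = atan2(-2.0805,0.4315) = -78.2839°; ψ = atan2(1.4142,1.5858) = 41.7268°
θ_1 = β − ψ = -120.0107°
θ_3 = φ − θ_1 − θ_2 = 30.0112° (wrapped to (-180°,180°])

-120.011 135.000 30.011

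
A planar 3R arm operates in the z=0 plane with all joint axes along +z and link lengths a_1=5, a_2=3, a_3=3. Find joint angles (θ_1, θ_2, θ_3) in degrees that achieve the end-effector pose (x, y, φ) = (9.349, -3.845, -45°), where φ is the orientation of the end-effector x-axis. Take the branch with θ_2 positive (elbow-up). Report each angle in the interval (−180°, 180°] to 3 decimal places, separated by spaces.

-30.004 45.008 -60.003

wrist centre = target − a_3·(cos φ, sin φ) = (7.2277, -1.7237)
cos θ_2 = (55.2104−5²−3²)/(2·5·3) = 0.7070; θ_2 = 45.0075° (elbow-up)
β = atan2(-1.7237,7.2277) = -13.4135°; ψ = atan2(2.1216,7.1210) = 16.5906°
θ_1 = β − ψ = -30.0041°
θ_3 = φ − θ_1 − θ_2 = -60.0034° (wrapped to (-180°,180°])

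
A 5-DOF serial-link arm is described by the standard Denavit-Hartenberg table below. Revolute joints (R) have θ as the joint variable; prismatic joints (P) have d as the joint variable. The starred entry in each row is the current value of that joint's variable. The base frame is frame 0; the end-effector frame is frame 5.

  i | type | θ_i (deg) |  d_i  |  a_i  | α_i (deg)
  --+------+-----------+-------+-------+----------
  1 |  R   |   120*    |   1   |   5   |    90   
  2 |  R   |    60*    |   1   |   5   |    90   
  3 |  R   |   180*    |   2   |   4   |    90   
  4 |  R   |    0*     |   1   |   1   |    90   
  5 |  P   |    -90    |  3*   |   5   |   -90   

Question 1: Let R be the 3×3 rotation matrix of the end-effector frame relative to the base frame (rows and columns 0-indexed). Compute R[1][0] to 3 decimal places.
End-effector x-axis (col 0 of R) = (-0.8660,-0.5000,-0.0000)
R[1][0] = -0.5000

-0.500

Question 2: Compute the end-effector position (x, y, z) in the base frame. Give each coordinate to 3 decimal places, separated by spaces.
after link 1: o_1 = (-2.5000, 4.3301, 1.0000)
after link 2: o_2 = (-2.8840, 6.9952, 5.3301)
after link 3: o_3 = (-2.7500, 6.7631, 0.8660)
after link 4: o_4 = (-1.6340, 6.8301, -0.0000)
after link 5: o_5 = (-4.6651, 2.0801, 1.5000)

-4.665 2.080 1.500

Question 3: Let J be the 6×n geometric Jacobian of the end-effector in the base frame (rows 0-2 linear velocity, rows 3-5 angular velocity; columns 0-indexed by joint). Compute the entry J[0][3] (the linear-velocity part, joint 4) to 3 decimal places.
0.317

axis z_3 = (0.8660,0.5000,0.0000); lever o_n−o_3 = (-1.9151,-4.6830,0.6340)
cross product → J_v[:, 3] = (0.3170,-0.5490,-3.0981)
J_ω[:, 3] = z_3
entry J[0][3] = 0.3170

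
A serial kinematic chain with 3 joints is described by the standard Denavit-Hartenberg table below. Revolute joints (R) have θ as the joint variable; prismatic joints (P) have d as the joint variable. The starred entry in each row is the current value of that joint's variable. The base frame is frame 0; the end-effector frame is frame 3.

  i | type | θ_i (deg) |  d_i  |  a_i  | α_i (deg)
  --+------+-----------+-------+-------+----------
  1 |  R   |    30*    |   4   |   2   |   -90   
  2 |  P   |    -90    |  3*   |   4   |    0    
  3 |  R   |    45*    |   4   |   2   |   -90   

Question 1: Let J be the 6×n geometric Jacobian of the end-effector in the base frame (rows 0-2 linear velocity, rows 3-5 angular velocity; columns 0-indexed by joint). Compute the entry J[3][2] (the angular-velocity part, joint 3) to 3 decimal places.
axis z_2 = (-0.5000,0.8660,0.0000); lever o_n−o_2 = (-0.7753,4.1712,1.4142)
cross product → J_v[:, 2] = (1.2247,0.7071,-1.4142)
J_ω[:, 2] = z_2
entry J[3][2] = -0.5000

-0.500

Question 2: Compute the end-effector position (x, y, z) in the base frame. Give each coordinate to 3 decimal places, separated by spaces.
after link 1: o_1 = (1.7321, 1.0000, 4.0000)
after link 2: o_2 = (0.2321, 3.5981, 8.0000)
after link 3: o_3 = (-0.5432, 7.7693, 9.4142)

-0.543 7.769 9.414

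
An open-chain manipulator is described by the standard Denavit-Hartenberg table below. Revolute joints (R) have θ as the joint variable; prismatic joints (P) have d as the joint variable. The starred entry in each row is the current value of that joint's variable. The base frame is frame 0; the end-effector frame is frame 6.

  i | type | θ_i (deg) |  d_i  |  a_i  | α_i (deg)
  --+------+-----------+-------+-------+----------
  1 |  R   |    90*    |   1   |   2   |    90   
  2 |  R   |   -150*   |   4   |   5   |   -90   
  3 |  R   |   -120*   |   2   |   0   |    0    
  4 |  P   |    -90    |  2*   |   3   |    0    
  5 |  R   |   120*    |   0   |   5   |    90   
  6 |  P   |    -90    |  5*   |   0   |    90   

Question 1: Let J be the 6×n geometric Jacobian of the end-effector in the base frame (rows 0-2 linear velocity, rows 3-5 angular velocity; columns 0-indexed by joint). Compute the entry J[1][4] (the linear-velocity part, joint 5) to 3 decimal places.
-4.330

axis z_4 = (0.0000,0.5000,-0.8660); lever o_n−o_4 = (5.0000,4.3301,2.5000)
cross product → J_v[:, 4] = (5.0000,-4.3301,-2.5000)
J_ω[:, 4] = z_4
entry J[1][4] = -4.3301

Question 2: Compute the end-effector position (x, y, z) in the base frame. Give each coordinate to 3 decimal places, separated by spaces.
after link 1: o_1 = (0.0000, 2.0000, 1.0000)
after link 2: o_2 = (4.0000, -2.3301, -1.5000)
after link 3: o_3 = (4.0000, -1.3301, -3.2321)
after link 4: o_4 = (2.5000, 1.9199, -3.6651)
after link 5: o_5 = (7.5000, 1.9199, -3.6651)
after link 6: o_6 = (7.5000, 6.2500, -1.1651)

7.500 6.250 -1.165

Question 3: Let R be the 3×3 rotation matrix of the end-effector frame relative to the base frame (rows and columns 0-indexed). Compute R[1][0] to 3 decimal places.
-0.500

End-effector x-axis (col 0 of R) = (-0.0000,-0.5000,0.8660)
R[1][0] = -0.5000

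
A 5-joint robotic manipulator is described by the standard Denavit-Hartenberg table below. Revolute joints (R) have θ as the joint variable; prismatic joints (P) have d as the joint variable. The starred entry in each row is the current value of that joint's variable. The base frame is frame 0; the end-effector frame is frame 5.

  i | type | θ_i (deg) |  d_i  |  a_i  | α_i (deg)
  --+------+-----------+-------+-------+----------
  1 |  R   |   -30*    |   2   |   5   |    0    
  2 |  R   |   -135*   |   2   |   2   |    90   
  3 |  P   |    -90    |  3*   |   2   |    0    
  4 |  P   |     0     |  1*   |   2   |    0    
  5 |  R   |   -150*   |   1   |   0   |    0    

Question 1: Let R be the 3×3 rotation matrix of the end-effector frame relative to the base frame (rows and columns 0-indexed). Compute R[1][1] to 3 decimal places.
End-effector y-axis (col 1 of R) = (0.8365,0.2241,-0.5000)
R[1][1] = 0.2241

0.224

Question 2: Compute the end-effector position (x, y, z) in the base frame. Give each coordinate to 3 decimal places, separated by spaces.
after link 1: o_1 = (4.3301, -2.5000, 2.0000)
after link 2: o_2 = (2.3983, -3.0176, 4.0000)
after link 3: o_3 = (1.6218, -0.1199, 2.0000)
after link 4: o_4 = (1.3630, 0.8461, 0.0000)
after link 5: o_5 = (1.1042, 1.8120, 0.0000)

1.104 1.812 0.000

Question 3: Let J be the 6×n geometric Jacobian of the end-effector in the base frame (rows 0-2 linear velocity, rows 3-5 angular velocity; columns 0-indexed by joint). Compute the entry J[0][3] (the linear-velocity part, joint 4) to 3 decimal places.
prismatic axis z_3 = (-0.2588,0.9659,0.0000)
J_v[:, 3] = z_3; J_ω[:, 3] = (0,0,0)
entry J[0][3] = -0.2588

-0.259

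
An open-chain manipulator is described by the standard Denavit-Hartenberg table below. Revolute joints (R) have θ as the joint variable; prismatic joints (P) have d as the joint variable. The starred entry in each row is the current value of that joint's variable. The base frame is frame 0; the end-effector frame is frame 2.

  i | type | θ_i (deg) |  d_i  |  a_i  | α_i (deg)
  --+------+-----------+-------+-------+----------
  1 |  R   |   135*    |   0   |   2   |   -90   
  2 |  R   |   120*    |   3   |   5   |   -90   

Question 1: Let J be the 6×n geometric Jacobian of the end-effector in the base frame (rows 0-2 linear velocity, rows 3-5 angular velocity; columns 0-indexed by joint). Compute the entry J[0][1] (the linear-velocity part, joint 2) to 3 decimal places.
axis z_1 = (-0.7071,-0.7071,0.0000); lever o_n−o_1 = (-0.3536,-3.8891,-4.3301)
cross product → J_v[:, 1] = (3.0619,-3.0619,2.5000)
J_ω[:, 1] = z_1
entry J[0][1] = 3.0619

3.062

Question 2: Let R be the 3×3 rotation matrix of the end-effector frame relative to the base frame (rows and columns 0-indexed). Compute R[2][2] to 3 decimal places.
0.500

End-effector z-axis (col 2 of R) = (0.6124,-0.6124,0.5000)
R[2][2] = 0.5000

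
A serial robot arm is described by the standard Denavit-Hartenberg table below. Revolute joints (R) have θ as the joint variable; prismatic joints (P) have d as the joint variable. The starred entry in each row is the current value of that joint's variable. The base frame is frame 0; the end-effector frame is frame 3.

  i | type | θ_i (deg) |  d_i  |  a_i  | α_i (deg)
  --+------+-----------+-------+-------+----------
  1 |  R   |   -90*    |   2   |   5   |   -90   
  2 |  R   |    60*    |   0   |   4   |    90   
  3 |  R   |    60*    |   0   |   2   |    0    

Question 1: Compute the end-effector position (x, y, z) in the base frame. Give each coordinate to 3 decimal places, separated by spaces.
after link 1: o_1 = (0.0000, -5.0000, 2.0000)
after link 2: o_2 = (0.0000, -7.0000, -1.4641)
after link 3: o_3 = (1.7321, -7.5000, -2.3301)

1.732 -7.500 -2.330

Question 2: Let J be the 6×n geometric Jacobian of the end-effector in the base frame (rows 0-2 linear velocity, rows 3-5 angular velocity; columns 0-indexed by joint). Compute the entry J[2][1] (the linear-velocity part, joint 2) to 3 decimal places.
-2.500

axis z_1 = (1.0000,0.0000,0.0000); lever o_n−o_1 = (1.7321,-2.5000,-4.3301)
cross product → J_v[:, 1] = (-0.0000,4.3301,-2.5000)
J_ω[:, 1] = z_1
entry J[2][1] = -2.5000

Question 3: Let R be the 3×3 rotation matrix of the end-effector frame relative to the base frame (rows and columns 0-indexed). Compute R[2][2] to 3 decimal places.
End-effector z-axis (col 2 of R) = (0.0000,-0.8660,0.5000)
R[2][2] = 0.5000

0.500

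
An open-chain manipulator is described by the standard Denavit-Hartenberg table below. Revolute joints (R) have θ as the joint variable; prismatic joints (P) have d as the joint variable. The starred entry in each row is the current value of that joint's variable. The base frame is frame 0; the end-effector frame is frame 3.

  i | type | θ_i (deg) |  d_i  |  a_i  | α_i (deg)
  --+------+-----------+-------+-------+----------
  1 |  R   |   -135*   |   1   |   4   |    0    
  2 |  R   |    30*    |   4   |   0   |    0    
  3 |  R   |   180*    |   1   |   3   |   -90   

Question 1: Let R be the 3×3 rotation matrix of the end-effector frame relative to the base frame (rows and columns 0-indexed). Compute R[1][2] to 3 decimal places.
0.259

End-effector z-axis (col 2 of R) = (-0.9659,0.2588,0.0000)
R[1][2] = 0.2588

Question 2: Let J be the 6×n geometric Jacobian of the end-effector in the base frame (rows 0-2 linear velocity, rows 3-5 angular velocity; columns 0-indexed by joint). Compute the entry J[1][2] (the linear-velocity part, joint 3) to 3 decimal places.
axis z_2 = (0.0000,0.0000,1.0000); lever o_n−o_2 = (0.7765,2.8978,1.0000)
cross product → J_v[:, 2] = (-2.8978,0.7765,0.0000)
J_ω[:, 2] = z_2
entry J[1][2] = 0.7765

0.776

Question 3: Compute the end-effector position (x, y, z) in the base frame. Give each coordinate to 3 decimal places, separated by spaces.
after link 1: o_1 = (-2.8284, -2.8284, 1.0000)
after link 2: o_2 = (-2.8284, -2.8284, 5.0000)
after link 3: o_3 = (-2.0520, 0.0694, 6.0000)

-2.052 0.069 6.000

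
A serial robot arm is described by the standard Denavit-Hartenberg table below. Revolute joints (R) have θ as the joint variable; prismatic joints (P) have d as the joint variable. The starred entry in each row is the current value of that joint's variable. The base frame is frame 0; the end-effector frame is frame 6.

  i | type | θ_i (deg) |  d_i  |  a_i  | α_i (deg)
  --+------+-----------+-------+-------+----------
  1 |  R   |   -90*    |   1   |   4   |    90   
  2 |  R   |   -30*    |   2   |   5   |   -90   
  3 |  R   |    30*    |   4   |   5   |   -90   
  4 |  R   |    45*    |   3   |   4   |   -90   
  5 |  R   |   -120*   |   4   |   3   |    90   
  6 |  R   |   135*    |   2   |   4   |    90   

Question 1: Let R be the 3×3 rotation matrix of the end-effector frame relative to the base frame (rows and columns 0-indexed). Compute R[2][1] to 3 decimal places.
0.670

End-effector y-axis (col 1 of R) = (-0.7392,-0.0634,0.6705)
R[2][1] = 0.6705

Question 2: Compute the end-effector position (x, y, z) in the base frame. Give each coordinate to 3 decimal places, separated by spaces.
0.718 -7.500 -3.759

after link 1: o_1 = (0.0000, -4.0000, 1.0000)
after link 2: o_2 = (-2.0000, -8.3301, -1.5000)
after link 3: o_3 = (0.5000, -14.0801, -0.2010)
after link 4: o_4 = (4.5123, -13.4882, -3.1252)
after link 5: o_5 = (4.8177, -8.5625, -2.3226)
after link 6: o_6 = (0.7180, -7.5000, -3.7590)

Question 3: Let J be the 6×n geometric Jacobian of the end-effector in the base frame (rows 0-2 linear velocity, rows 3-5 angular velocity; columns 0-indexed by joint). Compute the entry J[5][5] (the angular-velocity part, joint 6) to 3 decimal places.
axis z_5 = (-0.7392,-0.0634,0.6705); lever o_n−o_5 = (-4.0997,1.0625,-1.4364)
cross product → J_v[:, 5] = (-0.6213,-3.8107,-1.0454)
J_ω[:, 5] = z_5
entry J[5][5] = 0.6705

0.670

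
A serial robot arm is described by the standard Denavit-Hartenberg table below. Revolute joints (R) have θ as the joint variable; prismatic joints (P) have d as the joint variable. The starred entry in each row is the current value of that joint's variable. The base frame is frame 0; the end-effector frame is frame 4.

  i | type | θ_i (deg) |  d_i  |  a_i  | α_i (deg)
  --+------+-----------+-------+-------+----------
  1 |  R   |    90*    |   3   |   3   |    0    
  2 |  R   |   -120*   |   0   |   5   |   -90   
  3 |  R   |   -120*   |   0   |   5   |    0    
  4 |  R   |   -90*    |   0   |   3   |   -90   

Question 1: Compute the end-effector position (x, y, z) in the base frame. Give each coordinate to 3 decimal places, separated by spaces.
after link 1: o_1 = (0.0000, 3.0000, 3.0000)
after link 2: o_2 = (4.3301, 0.5000, 3.0000)
after link 3: o_3 = (2.1651, 1.7500, 7.3301)
after link 4: o_4 = (-0.0849, 3.0490, 5.8301)

-0.085 3.049 5.830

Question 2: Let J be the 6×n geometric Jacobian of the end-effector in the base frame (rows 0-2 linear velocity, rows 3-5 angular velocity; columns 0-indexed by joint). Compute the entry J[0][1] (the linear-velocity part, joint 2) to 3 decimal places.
axis z_1 = (0.0000,0.0000,1.0000); lever o_n−o_1 = (-0.0849,0.0490,2.8301)
cross product → J_v[:, 1] = (-0.0490,-0.0849,0.0000)
J_ω[:, 1] = z_1
entry J[0][1] = -0.0490

-0.049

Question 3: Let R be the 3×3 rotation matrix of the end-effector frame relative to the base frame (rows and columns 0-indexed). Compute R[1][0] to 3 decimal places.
End-effector x-axis (col 0 of R) = (-0.7500,0.4330,-0.5000)
R[1][0] = 0.4330

0.433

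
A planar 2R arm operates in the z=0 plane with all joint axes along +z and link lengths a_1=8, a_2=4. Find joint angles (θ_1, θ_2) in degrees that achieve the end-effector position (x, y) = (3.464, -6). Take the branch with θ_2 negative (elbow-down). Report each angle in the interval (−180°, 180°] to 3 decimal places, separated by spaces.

cos θ_2 = (47.9993−8²−4²)/(2·8·4) = -0.5000; θ_2 = -120.0007° (elbow-down)
β = atan2(-6.0000,3.4640) = -60.0007°; ψ = atan2(-3.4641,6.0000) = -30.0000°
θ_1 = β − ψ = -30.0007°

-30.001 -120.001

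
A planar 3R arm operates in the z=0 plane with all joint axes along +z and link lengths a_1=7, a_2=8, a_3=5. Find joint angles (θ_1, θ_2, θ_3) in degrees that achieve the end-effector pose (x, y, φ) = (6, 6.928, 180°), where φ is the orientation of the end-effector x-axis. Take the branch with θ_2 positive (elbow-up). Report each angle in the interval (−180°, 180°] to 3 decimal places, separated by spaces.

wrist centre = target − a_3·(cos φ, sin φ) = (11.0000, 6.9280)
cos θ_2 = (168.9972−7²−8²)/(2·7·8) = 0.5000; θ_2 = 60.0017° (elbow-up)
β = atan2(6.9280,11.0000) = 32.2035°; ψ = atan2(6.9283,10.9998) = 32.2051°
θ_1 = β − ψ = -0.0017°
θ_3 = φ − θ_1 − θ_2 = 120.0000° (wrapped to (-180°,180°])

-0.002 60.002 120.000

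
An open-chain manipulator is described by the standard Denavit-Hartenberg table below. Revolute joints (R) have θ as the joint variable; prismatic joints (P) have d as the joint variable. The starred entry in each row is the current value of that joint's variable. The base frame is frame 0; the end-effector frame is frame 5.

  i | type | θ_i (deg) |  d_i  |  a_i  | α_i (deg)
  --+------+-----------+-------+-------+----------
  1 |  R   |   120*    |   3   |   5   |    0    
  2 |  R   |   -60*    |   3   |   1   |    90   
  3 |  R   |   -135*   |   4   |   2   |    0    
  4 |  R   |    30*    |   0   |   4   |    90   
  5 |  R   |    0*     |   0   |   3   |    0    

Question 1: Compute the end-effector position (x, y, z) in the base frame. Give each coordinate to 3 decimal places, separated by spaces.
-0.149 0.402 -2.176

after link 1: o_1 = (-2.5000, 4.3301, 3.0000)
after link 2: o_2 = (-2.0000, 5.1962, 6.0000)
after link 3: o_3 = (0.7570, 1.9714, 4.5858)
after link 4: o_4 = (0.2394, 1.0748, 0.7221)
after link 5: o_5 = (-0.1489, 0.4024, -2.1757)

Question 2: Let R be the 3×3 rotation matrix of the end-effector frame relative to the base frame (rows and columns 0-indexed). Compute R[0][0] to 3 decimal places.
End-effector x-axis (col 0 of R) = (-0.1294,-0.2241,-0.9659)
R[0][0] = -0.1294

-0.129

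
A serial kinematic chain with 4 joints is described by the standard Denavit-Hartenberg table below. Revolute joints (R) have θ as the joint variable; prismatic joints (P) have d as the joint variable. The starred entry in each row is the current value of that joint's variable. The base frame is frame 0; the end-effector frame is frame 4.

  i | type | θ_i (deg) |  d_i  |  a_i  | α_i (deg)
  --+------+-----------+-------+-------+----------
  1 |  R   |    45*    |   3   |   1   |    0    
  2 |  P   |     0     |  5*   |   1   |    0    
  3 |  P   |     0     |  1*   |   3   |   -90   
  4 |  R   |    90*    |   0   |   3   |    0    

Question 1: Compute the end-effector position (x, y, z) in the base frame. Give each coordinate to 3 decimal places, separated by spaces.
3.536 3.536 6.000

after link 1: o_1 = (0.7071, 0.7071, 3.0000)
after link 2: o_2 = (1.4142, 1.4142, 8.0000)
after link 3: o_3 = (3.5355, 3.5355, 9.0000)
after link 4: o_4 = (3.5355, 3.5355, 6.0000)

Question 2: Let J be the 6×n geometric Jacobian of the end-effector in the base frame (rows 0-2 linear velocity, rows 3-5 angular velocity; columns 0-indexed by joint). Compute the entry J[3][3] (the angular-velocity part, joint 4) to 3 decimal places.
-0.707

axis z_3 = (-0.7071,0.7071,0.0000); lever o_n−o_3 = (0.0000,0.0000,-3.0000)
cross product → J_v[:, 3] = (-2.1213,-2.1213,-0.0000)
J_ω[:, 3] = z_3
entry J[3][3] = -0.7071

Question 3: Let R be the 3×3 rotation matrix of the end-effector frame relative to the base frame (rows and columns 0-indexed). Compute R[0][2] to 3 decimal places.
End-effector z-axis (col 2 of R) = (-0.7071,0.7071,0.0000)
R[0][2] = -0.7071

-0.707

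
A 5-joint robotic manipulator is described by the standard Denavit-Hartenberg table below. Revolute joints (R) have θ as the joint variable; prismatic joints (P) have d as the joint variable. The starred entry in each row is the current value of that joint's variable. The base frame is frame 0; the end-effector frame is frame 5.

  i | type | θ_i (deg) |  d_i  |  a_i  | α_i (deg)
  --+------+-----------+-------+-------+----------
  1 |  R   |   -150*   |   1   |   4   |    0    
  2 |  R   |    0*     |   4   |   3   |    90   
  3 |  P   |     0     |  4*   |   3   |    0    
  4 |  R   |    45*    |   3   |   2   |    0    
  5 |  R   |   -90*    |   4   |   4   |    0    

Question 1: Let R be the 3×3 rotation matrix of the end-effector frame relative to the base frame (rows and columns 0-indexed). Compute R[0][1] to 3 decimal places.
End-effector y-axis (col 1 of R) = (-0.6124,-0.3536,0.7071)
R[0][1] = -0.6124

-0.612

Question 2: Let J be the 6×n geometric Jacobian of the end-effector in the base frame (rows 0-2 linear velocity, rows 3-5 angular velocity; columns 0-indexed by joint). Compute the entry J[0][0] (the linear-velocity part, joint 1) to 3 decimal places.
-2.405

axis z_0 = ẑ; lever o_n−o_0 = (-17.8345,2.4050,3.5858)
cross product → J_v[:, 0] = (-2.4050,-17.8345,0.0000)
J_ω[:, 0] = z_0
entry J[0][0] = -2.4050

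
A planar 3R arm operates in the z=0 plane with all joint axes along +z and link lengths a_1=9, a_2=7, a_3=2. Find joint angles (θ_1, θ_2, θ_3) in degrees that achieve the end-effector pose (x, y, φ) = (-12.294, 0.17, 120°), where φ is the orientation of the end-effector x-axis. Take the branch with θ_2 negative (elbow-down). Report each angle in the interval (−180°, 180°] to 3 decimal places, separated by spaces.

-134.250 -90.003 -15.748

wrist centre = target − a_3·(cos φ, sin φ) = (-11.2940, -1.5621)
cos θ_2 = (129.9944−9²−7²)/(2·9·7) = -0.0000; θ_2 = -90.0025° (elbow-down)
β = atan2(-1.5621,-11.2940) = -172.1255°; ψ = atan2(-7.0000,8.9997) = -37.8759°
θ_1 = β − ψ = -134.2496°
θ_3 = φ − θ_1 − θ_2 = -15.7479° (wrapped to (-180°,180°])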